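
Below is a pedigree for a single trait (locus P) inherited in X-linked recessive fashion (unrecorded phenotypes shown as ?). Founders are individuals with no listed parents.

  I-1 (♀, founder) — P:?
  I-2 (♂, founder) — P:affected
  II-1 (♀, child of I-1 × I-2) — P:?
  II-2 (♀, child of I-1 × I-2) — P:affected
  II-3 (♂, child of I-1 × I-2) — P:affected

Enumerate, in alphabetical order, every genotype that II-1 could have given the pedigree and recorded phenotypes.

II-1 ∈ {X^PX^p, X^pX^p}

P/I-1 ? ·: X^PX^p|X^pX^p
P/I-2 aff ·: X^pY
P/II-1 ? I-1×I-2: X^PX^p|X^pX^p
P/II-2 aff I-1×I-2: X^pX^p
P/II-3 aff I-1×I-2: X^pY
⇒ P over [I-1,I-2,II-1,II-2,II-3]: 3 consistent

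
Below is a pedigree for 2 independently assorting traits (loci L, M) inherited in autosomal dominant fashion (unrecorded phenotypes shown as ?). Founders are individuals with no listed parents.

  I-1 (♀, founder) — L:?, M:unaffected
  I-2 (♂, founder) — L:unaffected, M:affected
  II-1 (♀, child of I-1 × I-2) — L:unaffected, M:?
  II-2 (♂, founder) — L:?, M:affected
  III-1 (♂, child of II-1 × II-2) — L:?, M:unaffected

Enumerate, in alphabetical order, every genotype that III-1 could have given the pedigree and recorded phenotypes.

III-1 ∈ {Ll mm, ll mm}

L/I-1 ? ·: ll|Ll
L/I-2 un ·: ll
L/II-1 un I-1×I-2: ll
L/II-2 ? ·: ll|Ll|LL
L/III-1 ? II-1×II-2: ll|Ll
⇒ L over [I-1,I-2,II-1,II-2,III-1]: 8 consistent
M/I-1 un ·: mm
M/I-2 aff ·: Mm|MM
M/II-1 ? I-1×I-2: mm|Mm
M/II-2 aff ·: Mm
M/III-1 un II-1×II-2: mm
⇒ M over [I-1,I-2,II-1,II-2,III-1]: 3 consistent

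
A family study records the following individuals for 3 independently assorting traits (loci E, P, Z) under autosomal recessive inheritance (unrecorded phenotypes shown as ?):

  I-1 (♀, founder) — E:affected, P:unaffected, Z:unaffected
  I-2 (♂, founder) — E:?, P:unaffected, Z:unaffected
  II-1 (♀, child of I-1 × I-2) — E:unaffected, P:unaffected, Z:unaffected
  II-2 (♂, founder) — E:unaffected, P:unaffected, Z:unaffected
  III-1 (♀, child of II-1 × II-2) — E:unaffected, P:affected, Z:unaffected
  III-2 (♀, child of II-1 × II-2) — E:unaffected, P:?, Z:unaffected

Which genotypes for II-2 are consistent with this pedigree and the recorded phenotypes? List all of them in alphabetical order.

E/I-1 aff ·: ee
E/I-2 ? ·: EE|Ee
E/II-1 un I-1×I-2: Ee
E/II-2 un ·: EE|Ee
E/III-1 un II-1×II-2: EE|Ee
E/III-2 un II-1×II-2: EE|Ee
⇒ E over [I-1,I-2,II-1,II-2,III-1,III-2]: 16 consistent
P/I-1 un ·: PP|Pp
P/I-2 un ·: PP|Pp
P/II-1 un I-1×I-2: Pp
P/II-2 un ·: Pp
P/III-1 aff II-1×II-2: pp
P/III-2 ? II-1×II-2: PP|Pp|pp
⇒ P over [I-1,I-2,II-1,II-2,III-1,III-2]: 9 consistent
Z/I-1 un ·: ZZ|Zz
Z/I-2 un ·: ZZ|Zz
Z/II-1 un I-1×I-2: ZZ|Zz
Z/II-2 un ·: ZZ|Zz
Z/III-1 un II-1×II-2: ZZ|Zz
Z/III-2 un II-1×II-2: ZZ|Zz
⇒ Z over [I-1,I-2,II-1,II-2,III-1,III-2]: 44 consistent

II-2 ∈ {EE Pp ZZ, EE Pp Zz, Ee Pp ZZ, Ee Pp Zz}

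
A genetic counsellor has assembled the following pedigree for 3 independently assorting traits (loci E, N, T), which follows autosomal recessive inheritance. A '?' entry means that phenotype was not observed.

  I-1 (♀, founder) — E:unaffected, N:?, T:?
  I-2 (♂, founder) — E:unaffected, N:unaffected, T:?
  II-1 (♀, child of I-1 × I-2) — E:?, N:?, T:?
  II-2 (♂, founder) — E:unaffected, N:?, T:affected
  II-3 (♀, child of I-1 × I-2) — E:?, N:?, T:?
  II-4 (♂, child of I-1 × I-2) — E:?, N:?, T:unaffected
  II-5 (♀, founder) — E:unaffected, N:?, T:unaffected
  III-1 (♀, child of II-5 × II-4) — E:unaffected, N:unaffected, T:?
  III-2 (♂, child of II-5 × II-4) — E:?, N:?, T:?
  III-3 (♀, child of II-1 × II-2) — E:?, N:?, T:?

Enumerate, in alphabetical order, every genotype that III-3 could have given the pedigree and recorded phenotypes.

III-3 ∈ {EE NN Tt, EE NN tt, EE Nn Tt, EE Nn tt, EE nn Tt, EE nn tt, Ee NN Tt, Ee NN tt, Ee Nn Tt, Ee Nn tt, Ee nn Tt, Ee nn tt, ee NN Tt, ee NN tt, ee Nn Tt, ee Nn tt, ee nn Tt, ee nn tt}

E/I-1 un ·: EE|Ee
E/I-2 un ·: EE|Ee
E/II-1 ? I-1×I-2: EE|Ee|ee
E/II-2 un ·: EE|Ee
E/II-3 ? I-1×I-2: EE|Ee|ee
E/II-4 ? I-1×I-2: EE|Ee|ee
E/II-5 un ·: EE|Ee
E/III-1 un II-5×II-4: EE|Ee
E/III-2 ? II-5×II-4: EE|Ee|ee
E/III-3 ? II-1×II-2: EE|Ee|ee
⇒ E over [I-1,I-2,II-1,II-2,II-3,II-4,II-5,III-1,III-2,III-3]: 1089 consistent
N/I-1 ? ·: NN|Nn|nn
N/I-2 un ·: NN|Nn
N/II-1 ? I-1×I-2: NN|Nn|nn
N/II-2 ? ·: NN|Nn|nn
N/II-3 ? I-1×I-2: NN|Nn|nn
N/II-4 ? I-1×I-2: NN|Nn|nn
N/II-5 ? ·: NN|Nn|nn
N/III-1 un II-5×II-4: NN|Nn
N/III-2 ? II-5×II-4: NN|Nn|nn
N/III-3 ? II-1×II-2: NN|Nn|nn
⇒ N over [I-1,I-2,II-1,II-2,II-3,II-4,II-5,III-1,III-2,III-3]: 2175 consistent
T/I-1 ? ·: TT|Tt|tt
T/I-2 ? ·: TT|Tt|tt
T/II-1 ? I-1×I-2: TT|Tt|tt
T/II-2 aff ·: tt
T/II-3 ? I-1×I-2: TT|Tt|tt
T/II-4 un I-1×I-2: TT|Tt
T/II-5 un ·: TT|Tt
T/III-1 ? II-5×II-4: TT|Tt|tt
T/III-2 ? II-5×II-4: TT|Tt|tt
T/III-3 ? II-1×II-2: Tt|tt
⇒ T over [I-1,I-2,II-1,II-2,II-3,II-4,II-5,III-1,III-2,III-3]: 645 consistent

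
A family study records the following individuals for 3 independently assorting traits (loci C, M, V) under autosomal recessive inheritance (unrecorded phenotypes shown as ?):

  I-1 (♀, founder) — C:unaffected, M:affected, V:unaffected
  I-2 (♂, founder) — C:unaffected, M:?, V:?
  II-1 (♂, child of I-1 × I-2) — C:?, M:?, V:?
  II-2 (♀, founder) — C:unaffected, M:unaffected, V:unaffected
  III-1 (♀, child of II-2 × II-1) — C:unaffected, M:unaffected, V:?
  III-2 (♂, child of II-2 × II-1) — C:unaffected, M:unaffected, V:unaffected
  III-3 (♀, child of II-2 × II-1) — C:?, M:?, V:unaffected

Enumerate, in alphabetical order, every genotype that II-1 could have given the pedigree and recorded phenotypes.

II-1 ∈ {CC Mm VV, CC Mm Vv, CC Mm vv, CC mm VV, CC mm Vv, CC mm vv, Cc Mm VV, Cc Mm Vv, Cc Mm vv, Cc mm VV, Cc mm Vv, Cc mm vv, cc Mm VV, cc Mm Vv, cc Mm vv, cc mm VV, cc mm Vv, cc mm vv}

C/I-1 un ·: CC|Cc
C/I-2 un ·: CC|Cc
C/II-1 ? I-1×I-2: CC|Cc|cc
C/II-2 un ·: CC|Cc
C/III-1 un II-2×II-1: CC|Cc
C/III-2 un II-2×II-1: CC|Cc
C/III-3 ? II-2×II-1: CC|Cc|cc
⇒ C over [I-1,I-2,II-1,II-2,III-1,III-2,III-3]: 99 consistent
M/I-1 aff ·: mm
M/I-2 ? ·: MM|Mm|mm
M/II-1 ? I-1×I-2: Mm|mm
M/II-2 un ·: MM|Mm
M/III-1 un II-2×II-1: MM|Mm
M/III-2 un II-2×II-1: MM|Mm
M/III-3 ? II-2×II-1: MM|Mm|mm
⇒ M over [I-1,I-2,II-1,II-2,III-1,III-2,III-3]: 46 consistent
V/I-1 un ·: VV|Vv
V/I-2 ? ·: VV|Vv|vv
V/II-1 ? I-1×I-2: VV|Vv|vv
V/II-2 un ·: VV|Vv
V/III-1 ? II-2×II-1: VV|Vv|vv
V/III-2 un II-2×II-1: VV|Vv
V/III-3 un II-2×II-1: VV|Vv
⇒ V over [I-1,I-2,II-1,II-2,III-1,III-2,III-3]: 142 consistent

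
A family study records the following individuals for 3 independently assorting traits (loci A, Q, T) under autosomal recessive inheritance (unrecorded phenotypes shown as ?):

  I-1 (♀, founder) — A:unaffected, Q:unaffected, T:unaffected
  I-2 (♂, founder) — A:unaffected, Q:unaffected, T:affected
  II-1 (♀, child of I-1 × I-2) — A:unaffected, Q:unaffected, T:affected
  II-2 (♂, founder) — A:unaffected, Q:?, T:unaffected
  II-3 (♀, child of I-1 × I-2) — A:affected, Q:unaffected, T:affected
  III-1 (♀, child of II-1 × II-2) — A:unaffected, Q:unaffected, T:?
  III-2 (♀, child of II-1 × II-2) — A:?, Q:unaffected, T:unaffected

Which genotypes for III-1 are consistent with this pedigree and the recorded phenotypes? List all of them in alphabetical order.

A/I-1 un ·: Aa
A/I-2 un ·: Aa
A/II-1 un I-1×I-2: AA|Aa
A/II-2 un ·: AA|Aa
A/II-3 aff I-1×I-2: aa
A/III-1 un II-1×II-2: AA|Aa
A/III-2 ? II-1×II-2: AA|Aa|aa
⇒ A over [I-1,I-2,II-1,II-2,II-3,III-1,III-2]: 15 consistent
Q/I-1 un ·: QQ|Qq
Q/I-2 un ·: QQ|Qq
Q/II-1 un I-1×I-2: QQ|Qq
Q/II-2 ? ·: QQ|Qq|qq
Q/II-3 un I-1×I-2: QQ|Qq
Q/III-1 un II-1×II-2: QQ|Qq
Q/III-2 un II-1×II-2: QQ|Qq
⇒ Q over [I-1,I-2,II-1,II-2,II-3,III-1,III-2]: 96 consistent
T/I-1 un ·: Tt
T/I-2 aff ·: tt
T/II-1 aff I-1×I-2: tt
T/II-2 un ·: TT|Tt
T/II-3 aff I-1×I-2: tt
T/III-1 ? II-1×II-2: Tt|tt
T/III-2 un II-1×II-2: Tt
⇒ T over [I-1,I-2,II-1,II-2,II-3,III-1,III-2]: 3 consistent

III-1 ∈ {AA QQ Tt, AA QQ tt, AA Qq Tt, AA Qq tt, Aa QQ Tt, Aa QQ tt, Aa Qq Tt, Aa Qq tt}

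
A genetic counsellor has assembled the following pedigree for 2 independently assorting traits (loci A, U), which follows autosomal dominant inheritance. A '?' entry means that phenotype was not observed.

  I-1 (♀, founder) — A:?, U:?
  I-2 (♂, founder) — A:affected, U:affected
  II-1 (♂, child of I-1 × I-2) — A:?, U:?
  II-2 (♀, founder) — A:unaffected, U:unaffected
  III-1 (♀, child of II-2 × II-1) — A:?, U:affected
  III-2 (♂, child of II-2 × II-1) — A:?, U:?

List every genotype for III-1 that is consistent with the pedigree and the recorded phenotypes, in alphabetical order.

III-1 ∈ {Aa Uu, aa Uu}

A/I-1 ? ·: aa|Aa|AA
A/I-2 aff ·: Aa|AA
A/II-1 ? I-1×I-2: aa|Aa|AA
A/II-2 un ·: aa
A/III-1 ? II-2×II-1: aa|Aa
A/III-2 ? II-2×II-1: aa|Aa
⇒ A over [I-1,I-2,II-1,II-2,III-1,III-2]: 26 consistent
U/I-1 ? ·: uu|Uu|UU
U/I-2 aff ·: Uu|UU
U/II-1 ? I-1×I-2: Uu|UU
U/II-2 un ·: uu
U/III-1 aff II-2×II-1: Uu
U/III-2 ? II-2×II-1: uu|Uu
⇒ U over [I-1,I-2,II-1,II-2,III-1,III-2]: 14 consistent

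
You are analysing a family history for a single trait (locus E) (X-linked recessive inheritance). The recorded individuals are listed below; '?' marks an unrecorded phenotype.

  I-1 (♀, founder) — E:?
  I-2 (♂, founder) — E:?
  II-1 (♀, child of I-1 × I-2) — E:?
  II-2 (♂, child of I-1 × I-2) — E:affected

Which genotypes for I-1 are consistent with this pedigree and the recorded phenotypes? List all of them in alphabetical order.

I-1 ∈ {X^EX^e, X^eX^e}

E/I-1 ? ·: X^EX^e|X^eX^e
E/I-2 ? ·: X^EY|X^eY
E/II-1 ? I-1×I-2: X^EX^E|X^EX^e|X^eX^e
E/II-2 aff I-1×I-2: X^eY
⇒ E over [I-1,I-2,II-1,II-2]: 6 consistent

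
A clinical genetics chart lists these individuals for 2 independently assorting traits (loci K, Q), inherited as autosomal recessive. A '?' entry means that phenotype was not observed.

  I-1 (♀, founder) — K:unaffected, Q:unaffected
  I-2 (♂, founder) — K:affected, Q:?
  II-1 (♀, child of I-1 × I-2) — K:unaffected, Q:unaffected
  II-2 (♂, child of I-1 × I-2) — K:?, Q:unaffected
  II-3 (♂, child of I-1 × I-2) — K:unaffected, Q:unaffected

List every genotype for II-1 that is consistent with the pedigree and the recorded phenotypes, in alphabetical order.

K/I-1 un ·: KK|Kk
K/I-2 aff ·: kk
K/II-1 un I-1×I-2: Kk
K/II-2 ? I-1×I-2: Kk|kk
K/II-3 un I-1×I-2: Kk
⇒ K over [I-1,I-2,II-1,II-2,II-3]: 3 consistent
Q/I-1 un ·: QQ|Qq
Q/I-2 ? ·: QQ|Qq|qq
Q/II-1 un I-1×I-2: QQ|Qq
Q/II-2 un I-1×I-2: QQ|Qq
Q/II-3 un I-1×I-2: QQ|Qq
⇒ Q over [I-1,I-2,II-1,II-2,II-3]: 27 consistent

II-1 ∈ {Kk QQ, Kk Qq}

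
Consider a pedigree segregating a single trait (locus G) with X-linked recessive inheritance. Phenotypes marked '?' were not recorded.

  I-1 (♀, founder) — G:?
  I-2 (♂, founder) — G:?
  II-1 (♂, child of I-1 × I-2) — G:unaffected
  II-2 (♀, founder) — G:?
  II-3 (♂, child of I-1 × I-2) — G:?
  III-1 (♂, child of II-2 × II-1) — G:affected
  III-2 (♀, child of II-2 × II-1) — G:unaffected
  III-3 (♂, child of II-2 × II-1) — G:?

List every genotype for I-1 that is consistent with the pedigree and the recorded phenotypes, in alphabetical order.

G/I-1 ? ·: X^GX^G|X^GX^g
G/I-2 ? ·: X^GY|X^gY
G/II-1 un I-1×I-2: X^GY
G/II-2 ? ·: X^GX^g|X^gX^g
G/II-3 ? I-1×I-2: X^GY|X^gY
G/III-1 aff II-2×II-1: X^gY
G/III-2 un II-2×II-1: X^GX^G|X^GX^g
G/III-3 ? II-2×II-1: X^GY|X^gY
⇒ G over [I-1,I-2,II-1,II-2,II-3,III-1,III-2,III-3]: 30 consistent

I-1 ∈ {X^GX^G, X^GX^g}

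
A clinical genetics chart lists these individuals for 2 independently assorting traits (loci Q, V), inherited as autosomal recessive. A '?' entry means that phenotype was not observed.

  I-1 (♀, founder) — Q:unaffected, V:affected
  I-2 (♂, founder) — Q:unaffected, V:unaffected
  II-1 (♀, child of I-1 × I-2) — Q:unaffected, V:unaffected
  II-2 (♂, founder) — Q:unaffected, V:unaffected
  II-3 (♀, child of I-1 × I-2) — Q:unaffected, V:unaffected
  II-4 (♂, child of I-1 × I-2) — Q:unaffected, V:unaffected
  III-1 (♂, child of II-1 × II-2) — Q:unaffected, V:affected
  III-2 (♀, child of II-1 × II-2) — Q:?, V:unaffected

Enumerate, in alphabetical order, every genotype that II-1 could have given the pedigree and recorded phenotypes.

II-1 ∈ {QQ Vv, Qq Vv}

Q/I-1 un ·: QQ|Qq
Q/I-2 un ·: QQ|Qq
Q/II-1 un I-1×I-2: QQ|Qq
Q/II-2 un ·: QQ|Qq
Q/II-3 un I-1×I-2: QQ|Qq
Q/II-4 un I-1×I-2: QQ|Qq
Q/III-1 un II-1×II-2: QQ|Qq
Q/III-2 ? II-1×II-2: QQ|Qq|qq
⇒ Q over [I-1,I-2,II-1,II-2,II-3,II-4,III-1,III-2]: 185 consistent
V/I-1 aff ·: vv
V/I-2 un ·: VV|Vv
V/II-1 un I-1×I-2: Vv
V/II-2 un ·: Vv
V/II-3 un I-1×I-2: Vv
V/II-4 un I-1×I-2: Vv
V/III-1 aff II-1×II-2: vv
V/III-2 un II-1×II-2: VV|Vv
⇒ V over [I-1,I-2,II-1,II-2,II-3,II-4,III-1,III-2]: 4 consistent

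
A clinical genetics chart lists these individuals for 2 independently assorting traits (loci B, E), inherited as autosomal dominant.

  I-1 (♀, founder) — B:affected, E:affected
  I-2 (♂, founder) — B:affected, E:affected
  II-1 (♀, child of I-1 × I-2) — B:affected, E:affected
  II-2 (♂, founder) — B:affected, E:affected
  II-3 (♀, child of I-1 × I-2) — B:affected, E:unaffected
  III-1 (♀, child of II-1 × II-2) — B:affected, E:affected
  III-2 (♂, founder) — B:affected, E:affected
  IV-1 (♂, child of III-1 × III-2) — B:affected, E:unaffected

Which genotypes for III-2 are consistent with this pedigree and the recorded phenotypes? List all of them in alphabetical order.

B/I-1 aff ·: Bb|BB
B/I-2 aff ·: Bb|BB
B/II-1 aff I-1×I-2: Bb|BB
B/II-2 aff ·: Bb|BB
B/II-3 aff I-1×I-2: Bb|BB
B/III-1 aff II-1×II-2: Bb|BB
B/III-2 aff ·: Bb|BB
B/IV-1 aff III-1×III-2: Bb|BB
⇒ B over [I-1,I-2,II-1,II-2,II-3,III-1,III-2,IV-1]: 154 consistent
E/I-1 aff ·: Ee
E/I-2 aff ·: Ee
E/II-1 aff I-1×I-2: Ee|EE
E/II-2 aff ·: Ee|EE
E/II-3 un I-1×I-2: ee
E/III-1 aff II-1×II-2: Ee
E/III-2 aff ·: Ee
E/IV-1 un III-1×III-2: ee
⇒ E over [I-1,I-2,II-1,II-2,II-3,III-1,III-2,IV-1]: 3 consistent

III-2 ∈ {BB Ee, Bb Ee}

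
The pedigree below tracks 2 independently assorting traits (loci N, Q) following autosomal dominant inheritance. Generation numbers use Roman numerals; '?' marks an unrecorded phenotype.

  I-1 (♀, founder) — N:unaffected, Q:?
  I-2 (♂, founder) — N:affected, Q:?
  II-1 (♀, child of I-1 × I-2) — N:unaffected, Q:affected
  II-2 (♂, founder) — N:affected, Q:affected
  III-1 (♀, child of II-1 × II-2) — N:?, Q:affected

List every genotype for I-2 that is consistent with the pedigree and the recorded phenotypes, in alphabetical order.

N/I-1 un ·: nn
N/I-2 aff ·: Nn
N/II-1 un I-1×I-2: nn
N/II-2 aff ·: Nn|NN
N/III-1 ? II-1×II-2: nn|Nn
⇒ N over [I-1,I-2,II-1,II-2,III-1]: 3 consistent
Q/I-1 ? ·: qq|Qq|QQ
Q/I-2 ? ·: qq|Qq|QQ
Q/II-1 aff I-1×I-2: Qq|QQ
Q/II-2 aff ·: Qq|QQ
Q/III-1 aff II-1×II-2: Qq|QQ
⇒ Q over [I-1,I-2,II-1,II-2,III-1]: 40 consistent

I-2 ∈ {Nn QQ, Nn Qq, Nn qq}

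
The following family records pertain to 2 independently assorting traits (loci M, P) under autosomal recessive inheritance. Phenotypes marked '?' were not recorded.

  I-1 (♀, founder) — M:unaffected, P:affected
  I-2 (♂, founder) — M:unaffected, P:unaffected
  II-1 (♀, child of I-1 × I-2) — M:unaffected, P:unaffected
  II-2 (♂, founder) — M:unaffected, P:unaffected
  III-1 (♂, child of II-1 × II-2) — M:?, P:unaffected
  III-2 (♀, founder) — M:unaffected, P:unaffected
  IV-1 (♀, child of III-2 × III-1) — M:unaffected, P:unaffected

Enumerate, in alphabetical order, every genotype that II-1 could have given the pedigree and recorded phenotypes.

M/I-1 un ·: MM|Mm
M/I-2 un ·: MM|Mm
M/II-1 un I-1×I-2: MM|Mm
M/II-2 un ·: MM|Mm
M/III-1 ? II-1×II-2: MM|Mm|mm
M/III-2 un ·: MM|Mm
M/IV-1 un III-2×III-1: MM|Mm
⇒ M over [I-1,I-2,II-1,II-2,III-1,III-2,IV-1]: 88 consistent
P/I-1 aff ·: pp
P/I-2 un ·: PP|Pp
P/II-1 un I-1×I-2: Pp
P/II-2 un ·: PP|Pp
P/III-1 un II-1×II-2: PP|Pp
P/III-2 un ·: PP|Pp
P/IV-1 un III-2×III-1: PP|Pp
⇒ P over [I-1,I-2,II-1,II-2,III-1,III-2,IV-1]: 28 consistent

II-1 ∈ {MM Pp, Mm Pp}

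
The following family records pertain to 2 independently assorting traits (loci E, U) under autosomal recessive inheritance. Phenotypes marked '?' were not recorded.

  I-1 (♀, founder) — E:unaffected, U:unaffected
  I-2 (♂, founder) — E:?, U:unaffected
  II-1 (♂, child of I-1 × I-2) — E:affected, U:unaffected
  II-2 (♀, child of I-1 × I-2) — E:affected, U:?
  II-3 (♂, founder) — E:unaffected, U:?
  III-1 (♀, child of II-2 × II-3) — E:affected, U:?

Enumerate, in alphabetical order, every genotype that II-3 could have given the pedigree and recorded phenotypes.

E/I-1 un ·: Ee
E/I-2 ? ·: Ee|ee
E/II-1 aff I-1×I-2: ee
E/II-2 aff I-1×I-2: ee
E/II-3 un ·: Ee
E/III-1 aff II-2×II-3: ee
⇒ E over [I-1,I-2,II-1,II-2,II-3,III-1]: 2 consistent
U/I-1 un ·: UU|Uu
U/I-2 un ·: UU|Uu
U/II-1 un I-1×I-2: UU|Uu
U/II-2 ? I-1×I-2: UU|Uu|uu
U/II-3 ? ·: UU|Uu|uu
U/III-1 ? II-2×II-3: UU|Uu|uu
⇒ U over [I-1,I-2,II-1,II-2,II-3,III-1]: 78 consistent

II-3 ∈ {Ee UU, Ee Uu, Ee uu}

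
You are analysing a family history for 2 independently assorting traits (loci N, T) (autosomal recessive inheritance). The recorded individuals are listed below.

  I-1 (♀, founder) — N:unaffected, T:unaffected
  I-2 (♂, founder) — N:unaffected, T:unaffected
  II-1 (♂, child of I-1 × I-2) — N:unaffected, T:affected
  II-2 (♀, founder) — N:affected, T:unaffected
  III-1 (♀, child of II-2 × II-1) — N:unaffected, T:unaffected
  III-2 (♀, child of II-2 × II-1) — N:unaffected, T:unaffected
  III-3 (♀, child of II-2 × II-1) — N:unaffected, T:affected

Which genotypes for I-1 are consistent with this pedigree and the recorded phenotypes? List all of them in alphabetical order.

N/I-1 un ·: NN|Nn
N/I-2 un ·: NN|Nn
N/II-1 un I-1×I-2: NN|Nn
N/II-2 aff ·: nn
N/III-1 un II-2×II-1: Nn
N/III-2 un II-2×II-1: Nn
N/III-3 un II-2×II-1: Nn
⇒ N over [I-1,I-2,II-1,II-2,III-1,III-2,III-3]: 7 consistent
T/I-1 un ·: Tt
T/I-2 un ·: Tt
T/II-1 aff I-1×I-2: tt
T/II-2 un ·: Tt
T/III-1 un II-2×II-1: Tt
T/III-2 un II-2×II-1: Tt
T/III-3 aff II-2×II-1: tt
⇒ T over [I-1,I-2,II-1,II-2,III-1,III-2,III-3]: 1 consistent

I-1 ∈ {NN Tt, Nn Tt}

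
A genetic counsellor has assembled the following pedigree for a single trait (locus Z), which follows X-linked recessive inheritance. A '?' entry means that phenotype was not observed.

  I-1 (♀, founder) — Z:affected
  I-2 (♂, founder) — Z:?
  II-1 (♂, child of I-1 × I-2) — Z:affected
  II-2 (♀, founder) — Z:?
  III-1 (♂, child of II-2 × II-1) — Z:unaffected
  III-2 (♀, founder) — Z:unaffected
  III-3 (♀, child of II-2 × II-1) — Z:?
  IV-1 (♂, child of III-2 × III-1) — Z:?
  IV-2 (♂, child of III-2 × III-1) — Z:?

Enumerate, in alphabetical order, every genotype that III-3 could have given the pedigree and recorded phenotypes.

Z/I-1 aff ·: X^zX^z
Z/I-2 ? ·: X^ZY|X^zY
Z/II-1 aff I-1×I-2: X^zY
Z/II-2 ? ·: X^ZX^Z|X^ZX^z
Z/III-1 un II-2×II-1: X^ZY
Z/III-2 un ·: X^ZX^Z|X^ZX^z
Z/III-3 ? II-2×II-1: X^ZX^z|X^zX^z
Z/IV-1 ? III-2×III-1: X^ZY|X^zY
Z/IV-2 ? III-2×III-1: X^ZY|X^zY
⇒ Z over [I-1,I-2,II-1,II-2,III-1,III-2,III-3,IV-1,IV-2]: 30 consistent

III-3 ∈ {X^ZX^z, X^zX^z}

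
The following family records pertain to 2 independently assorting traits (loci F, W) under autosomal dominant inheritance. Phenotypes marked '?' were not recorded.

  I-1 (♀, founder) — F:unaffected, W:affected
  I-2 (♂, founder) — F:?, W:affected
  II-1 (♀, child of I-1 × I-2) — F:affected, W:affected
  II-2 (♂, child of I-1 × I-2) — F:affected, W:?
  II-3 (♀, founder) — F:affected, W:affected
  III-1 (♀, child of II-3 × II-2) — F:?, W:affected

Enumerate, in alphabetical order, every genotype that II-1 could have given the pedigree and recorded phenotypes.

F/I-1 un ·: ff
F/I-2 ? ·: Ff|FF
F/II-1 aff I-1×I-2: Ff
F/II-2 aff I-1×I-2: Ff
F/II-3 aff ·: Ff|FF
F/III-1 ? II-3×II-2: ff|Ff|FF
⇒ F over [I-1,I-2,II-1,II-2,II-3,III-1]: 10 consistent
W/I-1 aff ·: Ww|WW
W/I-2 aff ·: Ww|WW
W/II-1 aff I-1×I-2: Ww|WW
W/II-2 ? I-1×I-2: ww|Ww|WW
W/II-3 aff ·: Ww|WW
W/III-1 aff II-3×II-2: Ww|WW
⇒ W over [I-1,I-2,II-1,II-2,II-3,III-1]: 49 consistent

II-1 ∈ {Ff WW, Ff Ww}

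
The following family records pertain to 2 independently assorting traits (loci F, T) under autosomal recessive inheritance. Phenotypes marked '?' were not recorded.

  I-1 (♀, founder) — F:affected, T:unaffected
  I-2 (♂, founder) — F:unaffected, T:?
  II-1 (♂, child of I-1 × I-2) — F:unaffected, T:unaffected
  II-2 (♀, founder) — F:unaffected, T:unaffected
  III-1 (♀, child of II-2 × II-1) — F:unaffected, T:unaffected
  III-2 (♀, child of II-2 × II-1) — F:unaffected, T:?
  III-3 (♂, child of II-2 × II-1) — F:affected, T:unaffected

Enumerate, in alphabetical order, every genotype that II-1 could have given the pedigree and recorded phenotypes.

F/I-1 aff ·: ff
F/I-2 un ·: FF|Ff
F/II-1 un I-1×I-2: Ff
F/II-2 un ·: Ff
F/III-1 un II-2×II-1: FF|Ff
F/III-2 un II-2×II-1: FF|Ff
F/III-3 aff II-2×II-1: ff
⇒ F over [I-1,I-2,II-1,II-2,III-1,III-2,III-3]: 8 consistent
T/I-1 un ·: TT|Tt
T/I-2 ? ·: TT|Tt|tt
T/II-1 un I-1×I-2: TT|Tt
T/II-2 un ·: TT|Tt
T/III-1 un II-2×II-1: TT|Tt
T/III-2 ? II-2×II-1: TT|Tt|tt
T/III-3 un II-2×II-1: TT|Tt
⇒ T over [I-1,I-2,II-1,II-2,III-1,III-2,III-3]: 136 consistent

II-1 ∈ {Ff TT, Ff Tt}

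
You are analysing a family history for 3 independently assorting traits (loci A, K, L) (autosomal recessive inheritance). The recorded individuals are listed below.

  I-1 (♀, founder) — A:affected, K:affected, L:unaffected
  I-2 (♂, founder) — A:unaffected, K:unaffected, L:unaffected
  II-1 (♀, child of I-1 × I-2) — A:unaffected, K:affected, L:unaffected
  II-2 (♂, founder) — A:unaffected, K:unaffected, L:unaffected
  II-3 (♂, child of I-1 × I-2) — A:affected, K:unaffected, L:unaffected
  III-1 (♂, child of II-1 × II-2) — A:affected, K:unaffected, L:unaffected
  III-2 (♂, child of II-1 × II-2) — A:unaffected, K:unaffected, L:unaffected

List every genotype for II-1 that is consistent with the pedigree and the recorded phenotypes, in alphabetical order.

II-1 ∈ {Aa kk LL, Aa kk Ll}

A/I-1 aff ·: aa
A/I-2 un ·: Aa
A/II-1 un I-1×I-2: Aa
A/II-2 un ·: Aa
A/II-3 aff I-1×I-2: aa
A/III-1 aff II-1×II-2: aa
A/III-2 un II-1×II-2: AA|Aa
⇒ A over [I-1,I-2,II-1,II-2,II-3,III-1,III-2]: 2 consistent
K/I-1 aff ·: kk
K/I-2 un ·: Kk
K/II-1 aff I-1×I-2: kk
K/II-2 un ·: KK|Kk
K/II-3 un I-1×I-2: Kk
K/III-1 un II-1×II-2: Kk
K/III-2 un II-1×II-2: Kk
⇒ K over [I-1,I-2,II-1,II-2,II-3,III-1,III-2]: 2 consistent
L/I-1 un ·: LL|Ll
L/I-2 un ·: LL|Ll
L/II-1 un I-1×I-2: LL|Ll
L/II-2 un ·: LL|Ll
L/II-3 un I-1×I-2: LL|Ll
L/III-1 un II-1×II-2: LL|Ll
L/III-2 un II-1×II-2: LL|Ll
⇒ L over [I-1,I-2,II-1,II-2,II-3,III-1,III-2]: 83 consistent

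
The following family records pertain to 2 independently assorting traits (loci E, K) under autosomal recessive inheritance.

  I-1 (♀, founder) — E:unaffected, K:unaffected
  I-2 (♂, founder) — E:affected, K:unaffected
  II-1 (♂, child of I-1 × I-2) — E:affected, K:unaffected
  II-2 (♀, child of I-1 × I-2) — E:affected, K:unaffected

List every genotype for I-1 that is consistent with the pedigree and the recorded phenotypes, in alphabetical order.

E/I-1 un ·: Ee
E/I-2 aff ·: ee
E/II-1 aff I-1×I-2: ee
E/II-2 aff I-1×I-2: ee
⇒ E over [I-1,I-2,II-1,II-2]: 1 consistent
K/I-1 un ·: KK|Kk
K/I-2 un ·: KK|Kk
K/II-1 un I-1×I-2: KK|Kk
K/II-2 un I-1×I-2: KK|Kk
⇒ K over [I-1,I-2,II-1,II-2]: 13 consistent

I-1 ∈ {Ee KK, Ee Kk}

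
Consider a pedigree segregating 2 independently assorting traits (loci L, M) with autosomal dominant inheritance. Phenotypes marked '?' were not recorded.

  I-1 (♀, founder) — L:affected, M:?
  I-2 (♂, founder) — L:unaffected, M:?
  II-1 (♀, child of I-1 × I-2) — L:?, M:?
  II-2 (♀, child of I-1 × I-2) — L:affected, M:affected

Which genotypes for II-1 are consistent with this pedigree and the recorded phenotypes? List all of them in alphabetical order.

II-1 ∈ {Ll MM, Ll Mm, Ll mm, ll MM, ll Mm, ll mm}

L/I-1 aff ·: Ll|LL
L/I-2 un ·: ll
L/II-1 ? I-1×I-2: ll|Ll
L/II-2 aff I-1×I-2: Ll
⇒ L over [I-1,I-2,II-1,II-2]: 3 consistent
M/I-1 ? ·: mm|Mm|MM
M/I-2 ? ·: mm|Mm|MM
M/II-1 ? I-1×I-2: mm|Mm|MM
M/II-2 aff I-1×I-2: Mm|MM
⇒ M over [I-1,I-2,II-1,II-2]: 21 consistent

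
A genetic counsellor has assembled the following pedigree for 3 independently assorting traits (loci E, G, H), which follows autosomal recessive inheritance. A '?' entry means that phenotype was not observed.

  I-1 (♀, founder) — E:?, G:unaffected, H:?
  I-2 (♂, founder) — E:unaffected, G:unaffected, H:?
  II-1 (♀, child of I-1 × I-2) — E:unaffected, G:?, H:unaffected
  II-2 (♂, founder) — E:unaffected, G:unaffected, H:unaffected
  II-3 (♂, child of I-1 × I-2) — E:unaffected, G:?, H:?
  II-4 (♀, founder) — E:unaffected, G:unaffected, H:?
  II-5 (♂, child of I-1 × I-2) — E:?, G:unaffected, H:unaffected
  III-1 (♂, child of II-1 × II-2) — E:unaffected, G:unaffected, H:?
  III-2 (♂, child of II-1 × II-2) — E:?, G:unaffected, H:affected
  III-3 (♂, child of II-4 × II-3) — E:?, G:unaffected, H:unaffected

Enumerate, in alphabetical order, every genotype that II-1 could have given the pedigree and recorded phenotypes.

II-1 ∈ {EE GG Hh, EE Gg Hh, EE gg Hh, Ee GG Hh, Ee Gg Hh, Ee gg Hh}

E/I-1 ? ·: EE|Ee|ee
E/I-2 un ·: EE|Ee
E/II-1 un I-1×I-2: EE|Ee
E/II-2 un ·: EE|Ee
E/II-3 un I-1×I-2: EE|Ee
E/II-4 un ·: EE|Ee
E/II-5 ? I-1×I-2: EE|Ee|ee
E/III-1 un II-1×II-2: EE|Ee
E/III-2 ? II-1×II-2: EE|Ee|ee
E/III-3 ? II-4×II-3: EE|Ee|ee
⇒ E over [I-1,I-2,II-1,II-2,II-3,II-4,II-5,III-1,III-2,III-3]: 1005 consistent
G/I-1 un ·: GG|Gg
G/I-2 un ·: GG|Gg
G/II-1 ? I-1×I-2: GG|Gg|gg
G/II-2 un ·: GG|Gg
G/II-3 ? I-1×I-2: GG|Gg|gg
G/II-4 un ·: GG|Gg
G/II-5 un I-1×I-2: GG|Gg
G/III-1 un II-1×II-2: GG|Gg
G/III-2 un II-1×II-2: GG|Gg
G/III-3 un II-4×II-3: GG|Gg
⇒ G over [I-1,I-2,II-1,II-2,II-3,II-4,II-5,III-1,III-2,III-3]: 649 consistent
H/I-1 ? ·: HH|Hh|hh
H/I-2 ? ·: HH|Hh|hh
H/II-1 un I-1×I-2: Hh
H/II-2 un ·: Hh
H/II-3 ? I-1×I-2: HH|Hh|hh
H/II-4 ? ·: HH|Hh|hh
H/II-5 un I-1×I-2: HH|Hh
H/III-1 ? II-1×II-2: HH|Hh|hh
H/III-2 aff II-1×II-2: hh
H/III-3 un II-4×II-3: HH|Hh
⇒ H over [I-1,I-2,II-1,II-2,II-3,II-4,II-5,III-1,III-2,III-3]: 246 consistent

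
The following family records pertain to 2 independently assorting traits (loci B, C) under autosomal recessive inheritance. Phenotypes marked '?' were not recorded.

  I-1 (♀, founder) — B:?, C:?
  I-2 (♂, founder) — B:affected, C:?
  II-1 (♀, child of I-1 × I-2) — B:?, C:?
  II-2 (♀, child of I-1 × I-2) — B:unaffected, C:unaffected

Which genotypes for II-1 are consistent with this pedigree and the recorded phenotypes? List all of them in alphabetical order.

B/I-1 ? ·: BB|Bb
B/I-2 aff ·: bb
B/II-1 ? I-1×I-2: Bb|bb
B/II-2 un I-1×I-2: Bb
⇒ B over [I-1,I-2,II-1,II-2]: 3 consistent
C/I-1 ? ·: CC|Cc|cc
C/I-2 ? ·: CC|Cc|cc
C/II-1 ? I-1×I-2: CC|Cc|cc
C/II-2 un I-1×I-2: CC|Cc
⇒ C over [I-1,I-2,II-1,II-2]: 21 consistent

II-1 ∈ {Bb CC, Bb Cc, Bb cc, bb CC, bb Cc, bb cc}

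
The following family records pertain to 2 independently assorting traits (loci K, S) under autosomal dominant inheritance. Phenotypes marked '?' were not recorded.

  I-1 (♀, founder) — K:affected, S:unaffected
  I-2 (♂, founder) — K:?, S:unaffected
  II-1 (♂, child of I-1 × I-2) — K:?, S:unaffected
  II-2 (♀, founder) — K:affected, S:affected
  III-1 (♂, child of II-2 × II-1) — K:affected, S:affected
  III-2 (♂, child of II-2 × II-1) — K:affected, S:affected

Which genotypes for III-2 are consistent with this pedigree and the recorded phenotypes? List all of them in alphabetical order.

K/I-1 aff ·: Kk|KK
K/I-2 ? ·: kk|Kk|KK
K/II-1 ? I-1×I-2: kk|Kk|KK
K/II-2 aff ·: Kk|KK
K/III-1 aff II-2×II-1: Kk|KK
K/III-2 aff II-2×II-1: Kk|KK
⇒ K over [I-1,I-2,II-1,II-2,III-1,III-2]: 64 consistent
S/I-1 un ·: ss
S/I-2 un ·: ss
S/II-1 un I-1×I-2: ss
S/II-2 aff ·: Ss|SS
S/III-1 aff II-2×II-1: Ss
S/III-2 aff II-2×II-1: Ss
⇒ S over [I-1,I-2,II-1,II-2,III-1,III-2]: 2 consistent

III-2 ∈ {KK Ss, Kk Ss}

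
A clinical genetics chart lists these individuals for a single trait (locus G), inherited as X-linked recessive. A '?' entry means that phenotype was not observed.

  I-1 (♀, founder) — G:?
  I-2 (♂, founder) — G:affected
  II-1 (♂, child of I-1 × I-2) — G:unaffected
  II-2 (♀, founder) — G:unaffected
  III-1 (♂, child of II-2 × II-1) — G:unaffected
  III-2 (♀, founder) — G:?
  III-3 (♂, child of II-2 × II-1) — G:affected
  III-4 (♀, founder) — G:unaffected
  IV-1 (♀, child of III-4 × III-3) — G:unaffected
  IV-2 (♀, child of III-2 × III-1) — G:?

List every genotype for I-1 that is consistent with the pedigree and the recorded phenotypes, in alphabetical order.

G/I-1 ? ·: X^GX^G|X^GX^g
G/I-2 aff ·: X^gY
G/II-1 un I-1×I-2: X^GY
G/II-2 un ·: X^GX^g
G/III-1 un II-2×II-1: X^GY
G/III-2 ? ·: X^GX^G|X^GX^g|X^gX^g
G/III-3 aff II-2×II-1: X^gY
G/III-4 un ·: X^GX^G|X^GX^g
G/IV-1 un III-4×III-3: X^GX^g
G/IV-2 ? III-2×III-1: X^GX^G|X^GX^g
⇒ G over [I-1,I-2,II-1,II-2,III-1,III-2,III-3,III-4,IV-1,IV-2]: 16 consistent

I-1 ∈ {X^GX^G, X^GX^g}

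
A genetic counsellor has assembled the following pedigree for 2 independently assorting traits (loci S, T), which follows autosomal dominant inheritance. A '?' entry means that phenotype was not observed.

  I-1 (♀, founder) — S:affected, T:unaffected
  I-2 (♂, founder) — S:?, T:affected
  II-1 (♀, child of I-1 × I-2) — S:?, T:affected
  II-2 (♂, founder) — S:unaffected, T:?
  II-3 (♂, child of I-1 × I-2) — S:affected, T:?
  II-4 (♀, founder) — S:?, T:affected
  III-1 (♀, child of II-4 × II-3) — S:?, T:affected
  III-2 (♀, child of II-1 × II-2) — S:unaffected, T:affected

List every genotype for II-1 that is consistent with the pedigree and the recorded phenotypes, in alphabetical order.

II-1 ∈ {Ss Tt, ss Tt}

S/I-1 aff ·: Ss|SS
S/I-2 ? ·: ss|Ss|SS
S/II-1 ? I-1×I-2: ss|Ss
S/II-2 un ·: ss
S/II-3 aff I-1×I-2: Ss|SS
S/II-4 ? ·: ss|Ss|SS
S/III-1 ? II-4×II-3: ss|Ss|SS
S/III-2 un II-1×II-2: ss
⇒ S over [I-1,I-2,II-1,II-2,II-3,II-4,III-1,III-2]: 65 consistent
T/I-1 un ·: tt
T/I-2 aff ·: Tt|TT
T/II-1 aff I-1×I-2: Tt
T/II-2 ? ·: tt|Tt|TT
T/II-3 ? I-1×I-2: tt|Tt
T/II-4 aff ·: Tt|TT
T/III-1 aff II-4×II-3: Tt|TT
T/III-2 aff II-1×II-2: Tt|TT
⇒ T over [I-1,I-2,II-1,II-2,II-3,II-4,III-1,III-2]: 50 consistent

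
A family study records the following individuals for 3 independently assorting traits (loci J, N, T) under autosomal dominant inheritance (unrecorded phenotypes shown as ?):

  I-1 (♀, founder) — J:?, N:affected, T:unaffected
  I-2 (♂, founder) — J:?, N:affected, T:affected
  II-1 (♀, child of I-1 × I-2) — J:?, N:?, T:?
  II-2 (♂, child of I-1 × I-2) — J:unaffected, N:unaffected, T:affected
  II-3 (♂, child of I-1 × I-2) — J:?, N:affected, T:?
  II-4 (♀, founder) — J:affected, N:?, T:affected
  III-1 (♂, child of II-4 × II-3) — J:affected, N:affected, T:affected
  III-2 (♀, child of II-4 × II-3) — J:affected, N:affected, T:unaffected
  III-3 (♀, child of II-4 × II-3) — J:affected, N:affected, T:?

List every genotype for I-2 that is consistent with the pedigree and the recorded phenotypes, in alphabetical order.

I-2 ∈ {Jj Nn TT, Jj Nn Tt, jj Nn TT, jj Nn Tt}

J/I-1 ? ·: jj|Jj
J/I-2 ? ·: jj|Jj
J/II-1 ? I-1×I-2: jj|Jj|JJ
J/II-2 un I-1×I-2: jj
J/II-3 ? I-1×I-2: jj|Jj|JJ
J/II-4 aff ·: Jj|JJ
J/III-1 aff II-4×II-3: Jj|JJ
J/III-2 aff II-4×II-3: Jj|JJ
J/III-3 aff II-4×II-3: Jj|JJ
⇒ J over [I-1,I-2,II-1,II-2,II-3,II-4,III-1,III-2,III-3]: 155 consistent
N/I-1 aff ·: Nn
N/I-2 aff ·: Nn
N/II-1 ? I-1×I-2: nn|Nn|NN
N/II-2 un I-1×I-2: nn
N/II-3 aff I-1×I-2: Nn|NN
N/II-4 ? ·: nn|Nn|NN
N/III-1 aff II-4×II-3: Nn|NN
N/III-2 aff II-4×II-3: Nn|NN
N/III-3 aff II-4×II-3: Nn|NN
⇒ N over [I-1,I-2,II-1,II-2,II-3,II-4,III-1,III-2,III-3]: 81 consistent
T/I-1 un ·: tt
T/I-2 aff ·: Tt|TT
T/II-1 ? I-1×I-2: tt|Tt
T/II-2 aff I-1×I-2: Tt
T/II-3 ? I-1×I-2: tt|Tt
T/II-4 aff ·: Tt
T/III-1 aff II-4×II-3: Tt|TT
T/III-2 un II-4×II-3: tt
T/III-3 ? II-4×II-3: tt|Tt|TT
⇒ T over [I-1,I-2,II-1,II-2,II-3,II-4,III-1,III-2,III-3]: 22 consistent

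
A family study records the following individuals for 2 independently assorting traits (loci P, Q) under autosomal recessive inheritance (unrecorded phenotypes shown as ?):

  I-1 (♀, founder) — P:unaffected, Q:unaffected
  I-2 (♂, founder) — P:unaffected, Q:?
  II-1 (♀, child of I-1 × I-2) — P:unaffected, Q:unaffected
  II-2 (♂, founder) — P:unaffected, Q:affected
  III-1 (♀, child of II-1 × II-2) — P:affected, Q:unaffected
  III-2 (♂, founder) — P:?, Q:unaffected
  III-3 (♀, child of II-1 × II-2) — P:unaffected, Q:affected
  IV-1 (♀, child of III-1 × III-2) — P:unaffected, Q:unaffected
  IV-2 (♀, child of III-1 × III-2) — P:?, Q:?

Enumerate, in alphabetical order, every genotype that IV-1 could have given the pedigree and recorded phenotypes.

IV-1 ∈ {Pp QQ, Pp Qq}

P/I-1 un ·: PP|Pp
P/I-2 un ·: PP|Pp
P/II-1 un I-1×I-2: Pp
P/II-2 un ·: Pp
P/III-1 aff II-1×II-2: pp
P/III-2 ? ·: PP|Pp
P/III-3 un II-1×II-2: PP|Pp
P/IV-1 un III-1×III-2: Pp
P/IV-2 ? III-1×III-2: Pp|pp
⇒ P over [I-1,I-2,II-1,II-2,III-1,III-2,III-3,IV-1,IV-2]: 18 consistent
Q/I-1 un ·: QQ|Qq
Q/I-2 ? ·: QQ|Qq|qq
Q/II-1 un I-1×I-2: Qq
Q/II-2 aff ·: qq
Q/III-1 un II-1×II-2: Qq
Q/III-2 un ·: QQ|Qq
Q/III-3 aff II-1×II-2: qq
Q/IV-1 un III-1×III-2: QQ|Qq
Q/IV-2 ? III-1×III-2: QQ|Qq|qq
⇒ Q over [I-1,I-2,II-1,II-2,III-1,III-2,III-3,IV-1,IV-2]: 50 consistent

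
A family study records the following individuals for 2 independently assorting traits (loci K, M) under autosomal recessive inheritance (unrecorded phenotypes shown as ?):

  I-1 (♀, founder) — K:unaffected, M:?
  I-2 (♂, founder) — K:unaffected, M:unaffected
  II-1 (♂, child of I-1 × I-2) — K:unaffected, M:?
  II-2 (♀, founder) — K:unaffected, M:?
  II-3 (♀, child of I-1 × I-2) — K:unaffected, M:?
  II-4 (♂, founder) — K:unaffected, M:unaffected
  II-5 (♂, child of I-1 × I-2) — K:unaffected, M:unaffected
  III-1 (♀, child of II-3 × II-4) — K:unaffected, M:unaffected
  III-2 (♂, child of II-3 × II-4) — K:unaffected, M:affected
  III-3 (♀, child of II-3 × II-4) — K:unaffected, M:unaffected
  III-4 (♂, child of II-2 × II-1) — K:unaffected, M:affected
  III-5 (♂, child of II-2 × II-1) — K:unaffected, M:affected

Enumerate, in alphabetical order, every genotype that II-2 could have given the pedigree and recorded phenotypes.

K/I-1 un ·: KK|Kk
K/I-2 un ·: KK|Kk
K/II-1 un I-1×I-2: KK|Kk
K/II-2 un ·: KK|Kk
K/II-3 un I-1×I-2: KK|Kk
K/II-4 un ·: KK|Kk
K/II-5 un I-1×I-2: KK|Kk
K/III-1 un II-3×II-4: KK|Kk
K/III-2 un II-3×II-4: KK|Kk
K/III-3 un II-3×II-4: KK|Kk
K/III-4 un II-2×II-1: KK|Kk
K/III-5 un II-2×II-1: KK|Kk
⇒ K over [I-1,I-2,II-1,II-2,II-3,II-4,II-5,III-1,III-2,III-3,III-4,III-5]: 1995 consistent
M/I-1 ? ·: MM|Mm|mm
M/I-2 un ·: MM|Mm
M/II-1 ? I-1×I-2: Mm|mm
M/II-2 ? ·: Mm|mm
M/II-3 ? I-1×I-2: Mm|mm
M/II-4 un ·: Mm
M/II-5 un I-1×I-2: MM|Mm
M/III-1 un II-3×II-4: MM|Mm
M/III-2 aff II-3×II-4: mm
M/III-3 un II-3×II-4: MM|Mm
M/III-4 aff II-2×II-1: mm
M/III-5 aff II-2×II-1: mm
⇒ M over [I-1,I-2,II-1,II-2,II-3,II-4,II-5,III-1,III-2,III-3,III-4,III-5]: 100 consistent

II-2 ∈ {KK Mm, KK mm, Kk Mm, Kk mm}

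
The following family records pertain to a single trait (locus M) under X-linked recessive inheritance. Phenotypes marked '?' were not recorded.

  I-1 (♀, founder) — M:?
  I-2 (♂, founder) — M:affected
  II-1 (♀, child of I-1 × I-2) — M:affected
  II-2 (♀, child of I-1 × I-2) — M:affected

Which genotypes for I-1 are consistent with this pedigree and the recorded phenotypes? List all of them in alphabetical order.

M/I-1 ? ·: X^MX^m|X^mX^m
M/I-2 aff ·: X^mY
M/II-1 aff I-1×I-2: X^mX^m
M/II-2 aff I-1×I-2: X^mX^m
⇒ M over [I-1,I-2,II-1,II-2]: 2 consistent

I-1 ∈ {X^MX^m, X^mX^m}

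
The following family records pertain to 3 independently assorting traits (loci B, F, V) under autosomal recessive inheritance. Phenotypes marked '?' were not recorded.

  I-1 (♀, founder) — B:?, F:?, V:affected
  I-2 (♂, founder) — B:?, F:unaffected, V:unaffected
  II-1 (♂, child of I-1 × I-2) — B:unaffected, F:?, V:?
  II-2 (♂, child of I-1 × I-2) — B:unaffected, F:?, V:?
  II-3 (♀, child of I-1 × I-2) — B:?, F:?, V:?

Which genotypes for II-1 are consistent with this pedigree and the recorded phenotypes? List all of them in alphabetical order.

II-1 ∈ {BB FF Vv, BB FF vv, BB Ff Vv, BB Ff vv, BB ff Vv, BB ff vv, Bb FF Vv, Bb FF vv, Bb Ff Vv, Bb Ff vv, Bb ff Vv, Bb ff vv}

B/I-1 ? ·: BB|Bb|bb
B/I-2 ? ·: BB|Bb|bb
B/II-1 un I-1×I-2: BB|Bb
B/II-2 un I-1×I-2: BB|Bb
B/II-3 ? I-1×I-2: BB|Bb|bb
⇒ B over [I-1,I-2,II-1,II-2,II-3]: 35 consistent
F/I-1 ? ·: FF|Ff|ff
F/I-2 un ·: FF|Ff
F/II-1 ? I-1×I-2: FF|Ff|ff
F/II-2 ? I-1×I-2: FF|Ff|ff
F/II-3 ? I-1×I-2: FF|Ff|ff
⇒ F over [I-1,I-2,II-1,II-2,II-3]: 53 consistent
V/I-1 aff ·: vv
V/I-2 un ·: VV|Vv
V/II-1 ? I-1×I-2: Vv|vv
V/II-2 ? I-1×I-2: Vv|vv
V/II-3 ? I-1×I-2: Vv|vv
⇒ V over [I-1,I-2,II-1,II-2,II-3]: 9 consistent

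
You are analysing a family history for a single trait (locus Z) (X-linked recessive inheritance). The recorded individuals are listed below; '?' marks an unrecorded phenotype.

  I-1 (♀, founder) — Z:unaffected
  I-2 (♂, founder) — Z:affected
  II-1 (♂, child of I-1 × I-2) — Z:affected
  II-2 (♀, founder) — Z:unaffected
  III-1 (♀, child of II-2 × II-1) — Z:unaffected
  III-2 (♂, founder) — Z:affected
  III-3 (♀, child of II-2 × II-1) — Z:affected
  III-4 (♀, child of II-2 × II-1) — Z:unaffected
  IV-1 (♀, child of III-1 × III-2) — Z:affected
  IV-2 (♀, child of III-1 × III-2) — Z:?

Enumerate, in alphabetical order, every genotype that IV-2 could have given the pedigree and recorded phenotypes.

Z/I-1 un ·: X^ZX^z
Z/I-2 aff ·: X^zY
Z/II-1 aff I-1×I-2: X^zY
Z/II-2 un ·: X^ZX^z
Z/III-1 un II-2×II-1: X^ZX^z
Z/III-2 aff ·: X^zY
Z/III-3 aff II-2×II-1: X^zX^z
Z/III-4 un II-2×II-1: X^ZX^z
Z/IV-1 aff III-1×III-2: X^zX^z
Z/IV-2 ? III-1×III-2: X^ZX^z|X^zX^z
⇒ Z over [I-1,I-2,II-1,II-2,III-1,III-2,III-3,III-4,IV-1,IV-2]: 2 consistent

IV-2 ∈ {X^ZX^z, X^zX^z}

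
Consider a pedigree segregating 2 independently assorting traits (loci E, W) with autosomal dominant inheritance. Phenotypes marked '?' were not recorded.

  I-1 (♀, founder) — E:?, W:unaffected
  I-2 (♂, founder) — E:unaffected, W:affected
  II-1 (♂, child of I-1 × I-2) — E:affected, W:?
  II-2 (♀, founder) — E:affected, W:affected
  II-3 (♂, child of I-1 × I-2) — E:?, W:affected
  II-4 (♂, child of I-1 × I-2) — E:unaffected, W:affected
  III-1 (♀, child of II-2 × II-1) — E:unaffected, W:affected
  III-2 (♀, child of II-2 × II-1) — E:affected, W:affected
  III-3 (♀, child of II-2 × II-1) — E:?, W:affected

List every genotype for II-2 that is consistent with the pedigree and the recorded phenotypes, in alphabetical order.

II-2 ∈ {Ee WW, Ee Ww}

E/I-1 ? ·: Ee
E/I-2 un ·: ee
E/II-1 aff I-1×I-2: Ee
E/II-2 aff ·: Ee
E/II-3 ? I-1×I-2: ee|Ee
E/II-4 un I-1×I-2: ee
E/III-1 un II-2×II-1: ee
E/III-2 aff II-2×II-1: Ee|EE
E/III-3 ? II-2×II-1: ee|Ee|EE
⇒ E over [I-1,I-2,II-1,II-2,II-3,II-4,III-1,III-2,III-3]: 12 consistent
W/I-1 un ·: ww
W/I-2 aff ·: Ww|WW
W/II-1 ? I-1×I-2: ww|Ww
W/II-2 aff ·: Ww|WW
W/II-3 aff I-1×I-2: Ww
W/II-4 aff I-1×I-2: Ww
W/III-1 aff II-2×II-1: Ww|WW
W/III-2 aff II-2×II-1: Ww|WW
W/III-3 aff II-2×II-1: Ww|WW
⇒ W over [I-1,I-2,II-1,II-2,II-3,II-4,III-1,III-2,III-3]: 34 consistent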